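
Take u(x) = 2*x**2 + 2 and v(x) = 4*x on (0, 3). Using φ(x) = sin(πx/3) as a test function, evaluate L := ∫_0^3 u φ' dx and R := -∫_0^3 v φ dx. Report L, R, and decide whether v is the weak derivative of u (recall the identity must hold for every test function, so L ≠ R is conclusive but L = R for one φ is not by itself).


LHS = -36/π, RHS = -36/π. Yes, v = u' weakly.

u(x) = 2*x**2 + 2, classical derivative u'(x) = 4*x.
φ(x) = sin(πx/3), so φ'(x) = π*cos(π*x/3)/3.
Note φ(0) = φ(3) = 0, so the boundary term u·φ vanishes.
LHS = ∫_0^3 u(x) φ'(x) dx = ∫_0^3 (2*π*x^2*cos(π*x/3)/3 + 2*π*cos(π*x/3)/3) dx. Term by term:
  ∫_0^3 2*π*cos(π*x/3)/3 dx = 0;  ∫_0^3 2*π*x^2*cos(π*x/3)/3 dx = -36/π.
Sum: 0 − 36/π = -36/π.
So LHS = -36/π.
∫_0^3 v(x) φ(x) dx = ∫_0^3 (4*x*sin(π*x/3)) dx. Term by term:
  ∫_0^3 4*x*sin(π*x/3) dx = 36/π.
So RHS = -∫_0^3 v(x) φ(x) dx = -36/π.
LHS = RHS, so the identity holds for this test φ.
Moreover u is smooth here and v(x) = u'(x) = 4*x pointwise, so the identity holds for every test function. Hence v is the weak derivative of u.


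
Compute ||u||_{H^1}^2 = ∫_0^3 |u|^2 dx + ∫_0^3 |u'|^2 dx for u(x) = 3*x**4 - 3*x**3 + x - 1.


||u||_{H^1}^2 = 4341711/140

The H^1 norm (squared) on an interval (0, L) is
  ||u||_{H^1}^2 = ∫_0^L u(x)^2 dx + ∫_0^L u'(x)^2 dx.
Compute u'(x) = 12*x**3 - 9*x**2 + 1.
Then u(x)^2 = 9*x**8 - 18*x**7 + 9*x**6 + 6*x**5 - 12*x**4 + 6*x**3 + x**2 - 2*x + 1 and u'(x)^2 = 144*x**6 - 216*x**5 + 81*x**4 + 24*x**3 - 18*x**2 + 1.
Integrate each monomial from 0 to 3 using ∫_0^3 c·x^n dx = c·3^(n+1)/(n+1):
  ∫_0^3 u(x)^2 dx = ∫_0^3 (9*x^8 - 18*x^7 + 9*x^6 + 6*x^5 - 12*x^4 + 6*x^3 + x^2 - 2*x + 1) dx. Term by term:
    ∫_0^3 9*x^8 dx = 19683;  ∫_0^3 -18*x^7 dx = -59049/4;  ∫_0^3 9*x^6 dx = 19683/7;
    ∫_0^3 6*x^5 dx = 729;  ∫_0^3 -12*x^4 dx = -2916/5;  ∫_0^3 6*x^3 dx = 243/2;
    ∫_0^3 x^2 dx = 9;  ∫_0^3 -2*x dx = -9;  ∫_0^3 1 dx = 3.
  Sum: 19683 − 59049/4 + 19683/7 + 729 − 2916/5 + 243/2 + 9 − 9 + 3 = 1120407/140.
  ∫_0^3 u'(x)^2 dx = ∫_0^3 (144*x^6 - 216*x^5 + 81*x^4 + 24*x^3 - 18*x^2 + 1) dx. Term by term:
    ∫_0^3 144*x^6 dx = 314928/7;  ∫_0^3 -216*x^5 dx = -26244;  ∫_0^3 81*x^4 dx = 19683/5;
    ∫_0^3 24*x^3 dx = 486;  ∫_0^3 -18*x^2 dx = -162;  ∫_0^3 1 dx = 3.
  Sum: 314928/7 − 26244 + 19683/5 + 486 − 162 + 3 = 805326/35.
Adding: ||u||_{H^1}^2 = 1120407/140 + 805326/35 = 4341711/140.


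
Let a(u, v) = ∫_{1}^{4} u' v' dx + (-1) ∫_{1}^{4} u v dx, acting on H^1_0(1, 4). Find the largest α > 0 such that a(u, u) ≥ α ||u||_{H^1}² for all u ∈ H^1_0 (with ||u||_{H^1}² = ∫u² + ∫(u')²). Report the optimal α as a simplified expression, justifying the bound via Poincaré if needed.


α = (-9 + π^2)/(9 + π^2)

Coercivity of a(·,·) on H^1_0(1, 4) means a(u, u) ≥ α ||u||_{H^1}² for every u ∈ H^1_0.
The interval has length L = 3, and Poincaré/coercivity depend only on L. Here a(u, u) = ∫(u')² + (-1)·∫u².
Here c = -1 < 0 with |c| < (π/L)² = π^2/9, so coercivity still holds. The condition a(u,u) ≥ α||u||_{H^1}² reads (1−α)∫(u')² ≥ (α−c)∫u². Any admissible α is ≤ 1 (rapidly oscillating u have ∫u²/∫(u')² → 0), and α = 1 would force 0 ≥ (1−c)∫u², impossible since c < 1; so 1−α > 0. By the sharp Poincaré inequality on H^1_0 of an interval of length L, ∫(u')² ≥ (π/L)²∫u² with equality for the first sine mode sin(π(x−x₀)/L) (x₀ the left endpoint), so the inequality holds for all u iff (1−α)(π/L)² ≥ α − c, i.e. α ≤ ((π/L)² + c)/((π/L)² + 1) = (1 + c(L/π)²)/(1 + (L/π)²). (Direct route, valid since c ≤ 0: Poincaré gives c∫u² ≥ c(L/π)²∫(u')², so a(u,u) ≥ (1 + c(L/π)²)∫(u')², while ||u||_{H^1}² ≤ (1 + (L/π)²)∫(u')²; dividing yields the same α.) With (π/L)² = π^2/9 and c = -1, the largest admissible constant is α = ((π/L)² + c)/((π/L)² + 1).
Simplifying, α = (-9 + π^2)/(9 + π^2).


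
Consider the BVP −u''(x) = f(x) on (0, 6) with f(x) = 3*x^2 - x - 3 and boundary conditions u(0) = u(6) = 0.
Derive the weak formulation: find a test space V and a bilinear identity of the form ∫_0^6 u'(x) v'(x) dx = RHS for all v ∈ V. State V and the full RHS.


V = H^1_0(0, 6) (so v(0) = v(6) = 0); weak form: ∫_0^6 u'v' dx = ∫_0^6 (3*x^2 - x - 3) v dx for all v ∈ V.

Multiply both sides by a test function v and integrate from 0 to 6:
  ∫_0^6 −u''(x) v(x) dx = ∫_0^6 f(x) v(x) dx.
Integrate the LHS by parts once:
  ∫_0^6 −u'' v dx = −[u'(x) v(x)]_0^6 + ∫_0^6 u'(x) v'(x) dx.
Thus ∫_0^6 u'(x) v'(x) dx = ∫_0^6 f(x) v(x) dx + [u'(x) v(x)]_0^6.
Choose V so that boundary terms are either known or forced to vanish.
u is Dirichlet: u(0) = u(6) = 0. Let V = H^1_0(0, 6); then v(0) = v(6) = 0, and [u' v]_0^6 = 0.
Weak formulation: find u (satisfying any essential BC) such that ∫_0^6 u'(x) v'(x) dx = ∫_0^6 f v dx for all v ∈ V.
Substituting f(x) = 3*x^2 - x - 3, the right-hand side is ∫_0^6 (3*x^2 - x - 3) v dx.


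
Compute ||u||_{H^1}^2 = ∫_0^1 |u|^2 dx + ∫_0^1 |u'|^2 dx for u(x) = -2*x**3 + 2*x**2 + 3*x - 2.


||u||_{H^1}^2 = 1103/105

The H^1 norm (squared) on an interval (0, L) is
  ||u||_{H^1}^2 = ∫_0^L u(x)^2 dx + ∫_0^L u'(x)^2 dx.
Compute u'(x) = -6*x**2 + 4*x + 3.
Then u(x)^2 = 4*x**6 - 8*x**5 - 8*x**4 + 20*x**3 + x**2 - 12*x + 4 and u'(x)^2 = 36*x**4 - 48*x**3 - 20*x**2 + 24*x + 9.
Integrate each monomial from 0 to 1 using ∫_0^1 c·x^n dx = c·1^(n+1)/(n+1):
  ∫_0^1 u(x)^2 dx = ∫_0^1 (4*x^6 - 8*x^5 - 8*x^4 + 20*x^3 + x^2 - 12*x + 4) dx. Term by term:
    ∫_0^1 4*x^6 dx = 4/7;  ∫_0^1 -8*x^5 dx = -4/3;  ∫_0^1 -8*x^4 dx = -8/5;
    ∫_0^1 20*x^3 dx = 5;  ∫_0^1 x^2 dx = 1/3;  ∫_0^1 -12*x dx = -6;
    ∫_0^1 4 dx = 4.
  Sum: 4/7 − 4/3 − 8/5 + 5 + 1/3 − 6 + 4 = 34/35.
  ∫_0^1 u'(x)^2 dx = ∫_0^1 (36*x^4 - 48*x^3 - 20*x^2 + 24*x + 9) dx. Term by term:
    ∫_0^1 36*x^4 dx = 36/5;  ∫_0^1 -48*x^3 dx = -12;  ∫_0^1 -20*x^2 dx = -20/3;
    ∫_0^1 24*x dx = 12;  ∫_0^1 9 dx = 9.
  Sum: 36/5 − 12 − 20/3 + 12 + 9 = 143/15.
Adding: ||u||_{H^1}^2 = 34/35 + 143/15 = 1103/105.


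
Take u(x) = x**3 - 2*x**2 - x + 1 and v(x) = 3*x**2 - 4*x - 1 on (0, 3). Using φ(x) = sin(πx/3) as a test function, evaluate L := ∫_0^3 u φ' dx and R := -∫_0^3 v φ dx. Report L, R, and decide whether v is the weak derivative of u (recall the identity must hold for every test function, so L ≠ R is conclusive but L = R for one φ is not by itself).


LHS = -39/π + 324/π^3, RHS = -39/π + 324/π^3. Yes, v = u' weakly.

u(x) = x**3 - 2*x**2 - x + 1, classical derivative u'(x) = 3*x**2 - 4*x - 1.
φ(x) = sin(πx/3), so φ'(x) = π*cos(π*x/3)/3.
Note φ(0) = φ(3) = 0, so the boundary term u·φ vanishes.
LHS = ∫_0^3 u(x) φ'(x) dx = ∫_0^3 (π*x^3*cos(π*x/3)/3 - 2*π*x^2*cos(π*x/3)/3 - π*x*cos(π*x/3)/3 + π*cos(π*x/3)/3) dx. Term by term:
  ∫_0^3 π*cos(π*x/3)/3 dx = 0;  ∫_0^3 -2*π*x^2*cos(π*x/3)/3 dx = 36/π;  ∫_0^3 -π*x*cos(π*x/3)/3 dx = 6/π;
  ∫_0^3 π*x^3*cos(π*x/3)/3 dx = -81/π + 324/π^3.
Sum: 0 + 36/π + 6/π + -81/π + 324/π^3 = -39/π + 324/π^3.
So LHS = -39/π + 324/π^3.
∫_0^3 v(x) φ(x) dx = ∫_0^3 (3*x^2*sin(π*x/3) - 4*x*sin(π*x/3) - sin(π*x/3)) dx. Term by term:
  ∫_0^3 -sin(π*x/3) dx = -6/π;  ∫_0^3 -4*x*sin(π*x/3) dx = -36/π;  ∫_0^3 3*x^2*sin(π*x/3) dx = -324/π^3 + 81/π.
Sum: -6/π − 36/π + -324/π^3 + 81/π = -324/π^3 + 39/π.
So RHS = -∫_0^3 v(x) φ(x) dx = -39/π + 324/π^3.
LHS = RHS, so the identity holds for this test φ.
Moreover u is smooth here and v(x) = u'(x) = 3*x**2 - 4*x - 1 pointwise, so the identity holds for every test function. Hence v is the weak derivative of u.


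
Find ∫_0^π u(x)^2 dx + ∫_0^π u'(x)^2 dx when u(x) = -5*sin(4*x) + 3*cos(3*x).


||u||_{H^1(0,π)}^2 = -2400/7 + 515*π/2

u'(x) = -9*sin(3*x) - 20*cos(4*x).
Expand u² and (u')² and integrate term by term on (0, π), using: for integers n ≥ 1, ∫_0^π sin²(nx) dx = ∫_0^π cos²(nx) dx = π/2; for n ≠ n', ∫_0^π sin(nx)sin(n'x) dx = ∫_0^π cos(nx)cos(n'x) dx = 0; and by product-to-sum, ∫_0^π sin(nx)cos(n'x) dx = ½∫_0^π [sin((n+n')x) + sin((n−n')x)] dx, which is 0 when n+n' is even and 2n/(n²−n'²) when n+n' is odd (it need not vanish on (0, π)).
  u² squared terms: (-5)²·∫sin(4x)² dx = 25·π/2 = 25*π/2;  (3)²·∫cos(3x)² dx = 9·π/2 = 9*π/2.
  u² cross terms: 2·(-5)·(3)·∫sin(4x)·cos(3x) dx = -30·(8/7) = -240/7.
  So ∫_0^π u² dx = 25*π/2 + 9*π/2 − 240/7 = -240/7 + 17*π.
  (u')² squared terms: (-20)²·∫cos(4x)² dx = 400·π/2 = 200*π;  (-9)²·∫sin(3x)² dx = 81·π/2 = 81*π/2.
  (u')² cross terms: 2·(-20)·(-9)·∫cos(4x)·sin(3x) dx = 360·(-6/7) = -2160/7.
  So ∫_0^π (u')² dx = 200*π + 81*π/2 − 2160/7 = -2160/7 + 481*π/2.
||u||_{H^1}^2 = (-240/7 + 17*π) + (-2160/7 + 481*π/2) = -2400/7 + 515*π/2.


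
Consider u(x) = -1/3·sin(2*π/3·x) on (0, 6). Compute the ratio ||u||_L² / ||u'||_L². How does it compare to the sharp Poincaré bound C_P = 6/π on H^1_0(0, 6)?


||u||_L² / ||u'||_L² = 3/(2*π) < C_P = 6/π.

u(x) = -1/3·sin(2*π/3·x), so u'(x) = -2*π*cos(2*π*x/3)/9.
Writing u(x) = A·sin(kπx/L) with A = -1/3 and k = 4, use ∫_0^L sin²(kπx/L) dx = L/2 and ∫_0^L cos²(kπx/L) dx = L/2.
u² = 1/9·sin²(2*π/3·x) and (u')² = 4*π^2/81·cos²(2*π/3·x), and each of sin², cos² integrates to L/2 = 3 over (0, 6).
∫_0^6 u² dx = 1/3, so ||u||_L² = sqrt(3)/3.
∫_0^6 (u')² dx = 4*π^2/27, so ||u'||_L² = 2*sqrt(3)*π/9.
Ratio ||u||_L² / ||u'||_L² = 3/(2*π).
Sharp Poincaré constant on H^1_0(0, 6) is C_P = L/π = 6/π, achieved by sin(π/6·x).
This is the k = 4 harmonic; the ratio L/(kπ) is strictly less than C_P = L/π, consistent with the sharp inequality ||u||_L² ≤ C_P ||u'||_L².


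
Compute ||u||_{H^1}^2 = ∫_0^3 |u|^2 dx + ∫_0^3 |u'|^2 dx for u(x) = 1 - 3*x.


||u||_{H^1}^2 = 84

The H^1 norm (squared) on an interval (0, L) is
  ||u||_{H^1}^2 = ∫_0^L u(x)^2 dx + ∫_0^L u'(x)^2 dx.
Compute u'(x) = -3.
Then u(x)^2 = 9*x**2 - 6*x + 1 and u'(x)^2 = 9.
Integrate each monomial from 0 to 3 using ∫_0^3 c·x^n dx = c·3^(n+1)/(n+1):
  ∫_0^3 u(x)^2 dx = ∫_0^3 (9*x^2 - 6*x + 1) dx. Term by term:
    ∫_0^3 9*x^2 dx = 81;  ∫_0^3 -6*x dx = -27;  ∫_0^3 1 dx = 3.
  Sum: 81 − 27 + 3 = 57.
  ∫_0^3 u'(x)^2 dx = ∫_0^3 (9) dx. Term by term:
    ∫_0^3 9 dx = 27.
Adding: ||u||_{H^1}^2 = 57 + 27 = 84.


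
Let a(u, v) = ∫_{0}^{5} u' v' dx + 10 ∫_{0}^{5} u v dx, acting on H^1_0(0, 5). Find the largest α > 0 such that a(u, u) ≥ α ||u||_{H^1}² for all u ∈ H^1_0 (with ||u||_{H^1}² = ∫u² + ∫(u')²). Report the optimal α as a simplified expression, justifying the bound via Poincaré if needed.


α = 1

Coercivity of a(·,·) on H^1_0(0, 5) means a(u, u) ≥ α ||u||_{H^1}² for every u ∈ H^1_0.
The interval has length L = 5, and Poincaré/coercivity depend only on L. Here a(u, u) = ∫(u')² + (10)·∫u².
Here c = 10 ≥ 1, so a(u,u) = ∫(u')² + c∫u² ≥ ∫(u')² + ∫u² = ||u||_{H^1}², i.e. α = 1 works. No larger α is possible: a(u,u) ≥ α||u||_{H^1}² means (1−α)∫(u')² ≥ (α−c)∫u², and for the modes u_n = sin(nπ(x−x₀)/L) (x₀ the left endpoint) one has ∫u_n²/∫(u_n')² = (L/(nπ))² → 0, so a(u_n,u_n)/||u_n||_{H^1}² → 1. Hence the optimal constant is α = 1.
Therefore α = 1.


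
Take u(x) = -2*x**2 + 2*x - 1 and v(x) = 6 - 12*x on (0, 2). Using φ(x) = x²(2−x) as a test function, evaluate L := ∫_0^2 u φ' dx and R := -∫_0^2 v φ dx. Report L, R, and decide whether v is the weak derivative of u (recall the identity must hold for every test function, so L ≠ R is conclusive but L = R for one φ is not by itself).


LHS = 56/15, RHS = 56/5. No, v is not the weak derivative of u.

u(x) = -2*x**2 + 2*x - 1, classical derivative u'(x) = 2 - 4*x.
φ(x) = x²(2−x), so φ'(x) = x*(4 - 3*x).
Note φ(0) = φ(2) = 0, so the boundary term u·φ vanishes.
LHS = ∫_0^2 u(x) φ'(x) dx = ∫_0^2 (6*x^4 - 14*x^3 + 11*x^2 - 4*x) dx. Term by term:
  ∫_0^2 6*x^4 dx = 192/5;  ∫_0^2 -14*x^3 dx = -56;  ∫_0^2 11*x^2 dx = 88/3;
  ∫_0^2 -4*x dx = -8.
Sum: 192/5 − 56 + 88/3 − 8 = 56/15.
So LHS = 56/15.
∫_0^2 v(x) φ(x) dx = ∫_0^2 (12*x^4 - 30*x^3 + 12*x^2) dx. Term by term:
  ∫_0^2 12*x^4 dx = 384/5;  ∫_0^2 -30*x^3 dx = -120;  ∫_0^2 12*x^2 dx = 32.
Sum: 384/5 − 120 + 32 = -56/5.
So RHS = -∫_0^2 v(x) φ(x) dx = 56/5.
LHS − RHS = -112/15 ≠ 0, so the identity fails.
(For a valid weak derivative the identity must hold for EVERY test function, in particular this one. The failure shows v is NOT the weak derivative of u.)
Correct weak derivative would be u'(x) = 2 - 4*x.


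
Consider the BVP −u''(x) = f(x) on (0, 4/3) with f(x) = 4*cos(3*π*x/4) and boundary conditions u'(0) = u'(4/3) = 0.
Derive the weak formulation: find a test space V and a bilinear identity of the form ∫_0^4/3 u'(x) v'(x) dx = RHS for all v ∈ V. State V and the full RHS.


V = H^1(0, 4/3) (no boundary constraint on v; u is determined up to an additive constant); weak form: ∫_0^4/3 u'v' dx = ∫_0^4/3 (4*cos(3*π*x/4)) v dx for all v ∈ V.

Multiply both sides by a test function v and integrate from 0 to 4/3:
  ∫_0^4/3 −u''(x) v(x) dx = ∫_0^4/3 f(x) v(x) dx.
Integrate the LHS by parts once:
  ∫_0^4/3 −u'' v dx = −[u'(x) v(x)]_0^4/3 + ∫_0^4/3 u'(x) v'(x) dx.
Thus ∫_0^4/3 u'(x) v'(x) dx = ∫_0^4/3 f(x) v(x) dx + [u'(x) v(x)]_0^4/3.
Choose V so that boundary terms are either known or forced to vanish.
u has homogeneous Neumann: u'(0) = u'(4/3) = 0. So [u' v]_0^4/3 = 0·v(4/3) − 0·v(0) = 0 for any v; take V = H^1(0, 4/3).
Weak formulation: find u (satisfying any essential BC) such that ∫_0^4/3 u'(x) v'(x) dx = ∫_0^4/3 f v dx for all v ∈ V (homogeneous Neumann, so boundary terms vanish).
Substituting f(x) = 4*cos(3*π*x/4), the right-hand side is ∫_0^4/3 (4*cos(3*π*x/4)) v dx.
Compatibility check (pure Neumann): taking v ≡ 1 ∈ V gives 0 = ∫_0^4/3 f dx + (0) − (0), i.e. ∫_0^4/3 f dx must equal u'(0) − u'(4/3) = 0. Indeed ∫_0^4/3 (4*cos(3*π*x/4)) dx = 0, so the data are compatible. The solution is then unique only up to an additive constant (fix it e.g. by requiring ∫_0^4/3 u dx = 0).


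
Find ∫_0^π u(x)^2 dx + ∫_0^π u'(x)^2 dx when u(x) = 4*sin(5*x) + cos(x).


||u||_{H^1(0,π)}^2 = 209*π

u'(x) = -sin(x) + 20*cos(5*x).
Expand u² and (u')² and integrate term by term on (0, π), using: for integers n ≥ 1, ∫_0^π sin²(nx) dx = ∫_0^π cos²(nx) dx = π/2; for n ≠ n', ∫_0^π sin(nx)sin(n'x) dx = ∫_0^π cos(nx)cos(n'x) dx = 0; and by product-to-sum, ∫_0^π sin(nx)cos(n'x) dx = ½∫_0^π [sin((n+n')x) + sin((n−n')x)] dx, which is 0 when n+n' is even and 2n/(n²−n'²) when n+n' is odd (it need not vanish on (0, π)).
  u² squared terms: (4)²·∫sin(5x)² dx = 16·π/2 = 8*π;  (1)²·∫cos(x)² dx = 1·π/2 = π/2.
  u² cross terms: 2·(4)·(1)·∫sin(5x)·cos(x) dx = 8·(0) = 0.
  So ∫_0^π u² dx = 8*π + π/2 + 0 = 17*π/2.
  (u')² squared terms: (-1)²·∫sin(x)² dx = 1·π/2 = π/2;  (20)²·∫cos(5x)² dx = 400·π/2 = 200*π.
  (u')² cross terms: 2·(-1)·(20)·∫sin(x)·cos(5x) dx = -40·(0) = 0.
  So ∫_0^π (u')² dx = π/2 + 200*π + 0 = 401*π/2.
||u||_{H^1}^2 = (17*π/2) + (401*π/2) = 209*π.


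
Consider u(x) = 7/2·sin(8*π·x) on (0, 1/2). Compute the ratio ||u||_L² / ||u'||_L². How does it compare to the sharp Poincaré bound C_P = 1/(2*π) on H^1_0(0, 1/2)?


||u||_L² / ||u'||_L² = 1/(8*π) < C_P = 1/(2*π).

u(x) = 7/2·sin(8*π·x), so u'(x) = 28*π*cos(8*π*x).
Writing u(x) = A·sin(kπx/L) with A = 7/2 and k = 4, use ∫_0^L sin²(kπx/L) dx = L/2 and ∫_0^L cos²(kπx/L) dx = L/2.
u² = 49/4·sin²(8*π·x) and (u')² = 784*π^2·cos²(8*π·x), and each of sin², cos² integrates to L/2 = 1/4 over (0, 1/2).
∫_0^1/2 u² dx = 49/16, so ||u||_L² = 7/4.
∫_0^1/2 (u')² dx = 196*π^2, so ||u'||_L² = 14*π.
Ratio ||u||_L² / ||u'||_L² = 1/(8*π).
Sharp Poincaré constant on H^1_0(0, 1/2) is C_P = L/π = 1/(2*π), achieved by sin(2*π·x).
This is the k = 4 harmonic; the ratio L/(kπ) is strictly less than C_P = L/π, consistent with the sharp inequality ||u||_L² ≤ C_P ||u'||_L².


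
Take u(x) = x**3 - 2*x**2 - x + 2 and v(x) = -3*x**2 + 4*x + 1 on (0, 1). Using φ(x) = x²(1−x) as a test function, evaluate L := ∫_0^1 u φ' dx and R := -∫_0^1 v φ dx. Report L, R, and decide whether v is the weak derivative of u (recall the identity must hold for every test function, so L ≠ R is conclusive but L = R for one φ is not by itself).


LHS = 11/60, RHS = -11/60. No, v is not the weak derivative of u.

u(x) = x**3 - 2*x**2 - x + 2, classical derivative u'(x) = 3*x**2 - 4*x - 1.
φ(x) = x²(1−x), so φ'(x) = x*(2 - 3*x).
Note φ(0) = φ(1) = 0, so the boundary term u·φ vanishes.
LHS = ∫_0^1 u(x) φ'(x) dx = ∫_0^1 (-3*x^5 + 8*x^4 - x^3 - 8*x^2 + 4*x) dx. Term by term:
  ∫_0^1 -3*x^5 dx = -1/2;  ∫_0^1 8*x^4 dx = 8/5;  ∫_0^1 -x^3 dx = -1/4;
  ∫_0^1 -8*x^2 dx = -8/3;  ∫_0^1 4*x dx = 2.
Sum: -1/2 + 8/5 − 1/4 − 8/3 + 2 = 11/60.
So LHS = 11/60.
∫_0^1 v(x) φ(x) dx = ∫_0^1 (3*x^5 - 7*x^4 + 3*x^3 + x^2) dx. Term by term:
  ∫_0^1 3*x^5 dx = 1/2;  ∫_0^1 -7*x^4 dx = -7/5;  ∫_0^1 3*x^3 dx = 3/4;
  ∫_0^1 x^2 dx = 1/3.
Sum: 1/2 − 7/5 + 3/4 + 1/3 = 11/60.
So RHS = -∫_0^1 v(x) φ(x) dx = -11/60.
LHS − RHS = 11/30 ≠ 0, so the identity fails.
(For a valid weak derivative the identity must hold for EVERY test function, in particular this one. The failure shows v is NOT the weak derivative of u.)
Correct weak derivative would be u'(x) = 3*x**2 - 4*x - 1.


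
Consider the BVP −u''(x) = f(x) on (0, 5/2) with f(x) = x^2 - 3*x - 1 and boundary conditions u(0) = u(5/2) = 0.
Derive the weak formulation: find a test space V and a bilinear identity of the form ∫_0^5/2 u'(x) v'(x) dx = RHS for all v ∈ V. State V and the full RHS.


V = H^1_0(0, 5/2) (so v(0) = v(5/2) = 0); weak form: ∫_0^5/2 u'v' dx = ∫_0^5/2 (x^2 - 3*x - 1) v dx for all v ∈ V.

Multiply both sides by a test function v and integrate from 0 to 5/2:
  ∫_0^5/2 −u''(x) v(x) dx = ∫_0^5/2 f(x) v(x) dx.
Integrate the LHS by parts once:
  ∫_0^5/2 −u'' v dx = −[u'(x) v(x)]_0^5/2 + ∫_0^5/2 u'(x) v'(x) dx.
Thus ∫_0^5/2 u'(x) v'(x) dx = ∫_0^5/2 f(x) v(x) dx + [u'(x) v(x)]_0^5/2.
Choose V so that boundary terms are either known or forced to vanish.
u is Dirichlet: u(0) = u(5/2) = 0. Let V = H^1_0(0, 5/2); then v(0) = v(5/2) = 0, and [u' v]_0^5/2 = 0.
Weak formulation: find u (satisfying any essential BC) such that ∫_0^5/2 u'(x) v'(x) dx = ∫_0^5/2 f v dx for all v ∈ V.
Substituting f(x) = x^2 - 3*x - 1, the right-hand side is ∫_0^5/2 (x^2 - 3*x - 1) v dx.


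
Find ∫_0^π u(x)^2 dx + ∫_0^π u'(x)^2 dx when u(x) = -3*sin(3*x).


||u||_{H^1(0,π)}^2 = 45*π

u'(x) = -9*cos(3*x).
Expand u² and (u')² and integrate term by term on (0, π), using: for integers n ≥ 1, ∫_0^π sin²(nx) dx = ∫_0^π cos²(nx) dx = π/2; for n ≠ n', ∫_0^π sin(nx)sin(n'x) dx = ∫_0^π cos(nx)cos(n'x) dx = 0; and by product-to-sum, ∫_0^π sin(nx)cos(n'x) dx = ½∫_0^π [sin((n+n')x) + sin((n−n')x)] dx, which is 0 when n+n' is even and 2n/(n²−n'²) when n+n' is odd (it need not vanish on (0, π)).
  u² squared terms: (-3)²·∫sin(3x)² dx = 9·π/2 = 9*π/2.
  So ∫_0^π u² dx = 9*π/2.
  (u')² squared terms: (-9)²·∫cos(3x)² dx = 81·π/2 = 81*π/2.
  So ∫_0^π (u')² dx = 81*π/2.
||u||_{H^1}^2 = (9*π/2) + (81*π/2) = 45*π.


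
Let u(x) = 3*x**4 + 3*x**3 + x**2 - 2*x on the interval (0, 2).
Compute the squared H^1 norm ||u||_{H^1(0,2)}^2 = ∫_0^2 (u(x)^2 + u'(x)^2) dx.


||u||_{H^1}^2 = 718616/105

The H^1 norm (squared) on an interval (0, L) is
  ||u||_{H^1}^2 = ∫_0^L u(x)^2 dx + ∫_0^L u'(x)^2 dx.
Compute u'(x) = 12*x**3 + 9*x**2 + 2*x - 2.
Then u(x)^2 = 9*x**8 + 18*x**7 + 15*x**6 - 6*x**5 - 11*x**4 - 4*x**3 + 4*x**2 and u'(x)^2 = 144*x**6 + 216*x**5 + 129*x**4 - 12*x**3 - 32*x**2 - 8*x + 4.
Integrate each monomial from 0 to 2 using ∫_0^2 c·x^n dx = c·2^(n+1)/(n+1):
  ∫_0^2 u(x)^2 dx = ∫_0^2 (9*x^8 + 18*x^7 + 15*x^6 - 6*x^5 - 11*x^4 - 4*x^3 + 4*x^2) dx. Term by term:
    ∫_0^2 9*x^8 dx = 512;  ∫_0^2 18*x^7 dx = 576;  ∫_0^2 15*x^6 dx = 1920/7;
    ∫_0^2 -6*x^5 dx = -64;  ∫_0^2 -11*x^4 dx = -352/5;  ∫_0^2 -4*x^3 dx = -16;
    ∫_0^2 4*x^2 dx = 32/3.
  Sum: 512 + 576 + 1920/7 − 64 − 352/5 − 16 + 32/3 = 128368/105.
  ∫_0^2 u'(x)^2 dx = ∫_0^2 (144*x^6 + 216*x^5 + 129*x^4 - 12*x^3 - 32*x^2 - 8*x + 4) dx. Term by term:
    ∫_0^2 144*x^6 dx = 18432/7;  ∫_0^2 216*x^5 dx = 2304;  ∫_0^2 129*x^4 dx = 4128/5;
    ∫_0^2 -12*x^3 dx = -48;  ∫_0^2 -32*x^2 dx = -256/3;  ∫_0^2 -8*x dx = -16;
    ∫_0^2 4 dx = 8.
  Sum: 18432/7 + 2304 + 4128/5 − 48 − 256/3 − 16 + 8 = 590248/105.
Adding: ||u||_{H^1}^2 = 128368/105 + 590248/105 = 718616/105.


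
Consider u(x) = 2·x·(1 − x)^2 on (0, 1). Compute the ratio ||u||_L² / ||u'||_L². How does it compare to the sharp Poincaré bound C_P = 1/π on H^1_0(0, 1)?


||u||_L² / ||u'||_L² = sqrt(14)/14 < C_P = 1/π.

u(x) = 2·x·(1 − x)^2, so u'(x) = 2*(x - 1)*(3*x - 1).
u(x) = 2·x·(1 − x)^2 vanishes at x = 0 and x = 1, so u ∈ H^1_0(0, 1). Differentiate via the product rule and integrate the resulting polynomials term by term.
  ∫_0^1 u² dx = ∫_0^1 (4*x^6 - 16*x^5 + 24*x^4 - 16*x^3 + 4*x^2) dx. Term by term:
    ∫_0^1 4*x^6 dx = 4/7;  ∫_0^1 -16*x^5 dx = -8/3;  ∫_0^1 24*x^4 dx = 24/5;
    ∫_0^1 -16*x^3 dx = -4;  ∫_0^1 4*x^2 dx = 4/3.
  Sum: 4/7 − 8/3 + 24/5 − 4 + 4/3 = 4/105.
  ∫_0^1 (u')² dx = ∫_0^1 (36*x^4 - 96*x^3 + 88*x^2 - 32*x + 4) dx. Term by term:
    ∫_0^1 36*x^4 dx = 36/5;  ∫_0^1 -96*x^3 dx = -24;  ∫_0^1 88*x^2 dx = 88/3;
    ∫_0^1 -32*x dx = -16;  ∫_0^1 4 dx = 4.
  Sum: 36/5 − 24 + 88/3 − 16 + 4 = 8/15.
∫_0^1 u² dx = 4/105, so ||u||_L² = 2*sqrt(105)/105.
∫_0^1 (u')² dx = 8/15, so ||u'||_L² = 2*sqrt(30)/15.
Ratio ||u||_L² / ||u'||_L² = sqrt(14)/14.
Sharp Poincaré constant on H^1_0(0, 1) is C_P = L/π = 1/π, achieved by sin(π·x).
A polynomial bump cannot attain the sharp Poincaré constant (only the first sine eigenfunction does), so the ratio is strictly less than C_P, consistent with ||u||_L² ≤ C_P ||u'||_L².


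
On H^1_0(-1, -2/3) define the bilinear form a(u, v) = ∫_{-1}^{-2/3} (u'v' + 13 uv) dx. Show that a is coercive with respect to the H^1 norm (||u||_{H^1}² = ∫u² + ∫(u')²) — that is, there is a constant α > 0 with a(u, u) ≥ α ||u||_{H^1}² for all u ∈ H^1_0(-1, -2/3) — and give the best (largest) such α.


α = 1

Coercivity of a(·,·) on H^1_0(-1, -2/3) means a(u, u) ≥ α ||u||_{H^1}² for every u ∈ H^1_0.
The interval has length L = 1/3, and Poincaré/coercivity depend only on L. Here a(u, u) = ∫(u')² + (13)·∫u².
Here c = 13 ≥ 1, so a(u,u) = ∫(u')² + c∫u² ≥ ∫(u')² + ∫u² = ||u||_{H^1}², i.e. α = 1 works. No larger α is possible: a(u,u) ≥ α||u||_{H^1}² means (1−α)∫(u')² ≥ (α−c)∫u², and for the modes u_n = sin(nπ(x−x₀)/L) (x₀ the left endpoint) one has ∫u_n²/∫(u_n')² = (L/(nπ))² → 0, so a(u_n,u_n)/||u_n||_{H^1}² → 1. Hence the optimal constant is α = 1.
Therefore α = 1.


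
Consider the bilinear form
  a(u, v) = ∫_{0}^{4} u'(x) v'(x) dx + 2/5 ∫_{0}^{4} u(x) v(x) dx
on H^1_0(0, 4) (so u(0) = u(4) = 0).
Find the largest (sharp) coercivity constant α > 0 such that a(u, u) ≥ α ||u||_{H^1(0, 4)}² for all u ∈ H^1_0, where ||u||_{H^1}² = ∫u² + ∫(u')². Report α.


α = (32/5 + π^2)/(π^2 + 16)

Coercivity of a(·,·) on H^1_0(0, 4) means a(u, u) ≥ α ||u||_{H^1}² for every u ∈ H^1_0.
The interval has length L = 4, and Poincaré/coercivity depend only on L. Here a(u, u) = ∫(u')² + (2/5)·∫u².
Here 0 < c = 2/5 < 1. The condition a(u,u) ≥ α||u||_{H^1}² reads (1−α)∫(u')² ≥ (α−c)∫u². Any admissible α is ≤ 1 (rapidly oscillating u have ∫u²/∫(u')² → 0), and α = 1 would force 0 ≥ (1−c)∫u², impossible since c < 1; so 1−α > 0. By the sharp Poincaré inequality on H^1_0 of an interval of length L, ∫(u')² ≥ (π/L)²∫u² with equality for the first sine mode sin(π(x−x₀)/L) (x₀ the left endpoint), so the inequality holds for all u iff (1−α)(π/L)² ≥ α − c, i.e. α ≤ ((π/L)² + c)/((π/L)² + 1) = (1 + c(L/π)²)/(1 + (L/π)²). With (π/L)² = π^2/16 and c = 2/5, the largest admissible constant is α = ((π/L)² + c)/((π/L)² + 1).
Simplifying, α = (32/5 + π^2)/(π^2 + 16).


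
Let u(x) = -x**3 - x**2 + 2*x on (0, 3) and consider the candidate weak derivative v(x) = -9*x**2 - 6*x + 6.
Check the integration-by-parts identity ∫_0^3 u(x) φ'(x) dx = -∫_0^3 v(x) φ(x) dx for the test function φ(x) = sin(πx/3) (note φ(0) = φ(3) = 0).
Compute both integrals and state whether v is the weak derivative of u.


LHS = -324/π^3 + 87/π, RHS = -972/π^3 + 261/π. No, v is not the weak derivative of u.

u(x) = -x**3 - x**2 + 2*x, classical derivative u'(x) = -3*x**2 - 2*x + 2.
φ(x) = sin(πx/3), so φ'(x) = π*cos(π*x/3)/3.
Note φ(0) = φ(3) = 0, so the boundary term u·φ vanishes.
LHS = ∫_0^3 u(x) φ'(x) dx = ∫_0^3 (-π*x^3*cos(π*x/3)/3 - π*x^2*cos(π*x/3)/3 + 2*π*x*cos(π*x/3)/3) dx. Term by term:
  ∫_0^3 -π*x^2*cos(π*x/3)/3 dx = 18/π;  ∫_0^3 -π*x^3*cos(π*x/3)/3 dx = -324/π^3 + 81/π;  ∫_0^3 2*π*x*cos(π*x/3)/3 dx = -12/π.
Sum: 18/π + -324/π^3 + 81/π − 12/π = -324/π^3 + 87/π.
So LHS = -324/π^3 + 87/π.
∫_0^3 v(x) φ(x) dx = ∫_0^3 (-9*x^2*sin(π*x/3) - 6*x*sin(π*x/3) + 6*sin(π*x/3)) dx. Term by term:
  ∫_0^3 6*sin(π*x/3) dx = 36/π;  ∫_0^3 -9*x^2*sin(π*x/3) dx = -243/π + 972/π^3;  ∫_0^3 -6*x*sin(π*x/3) dx = -54/π.
Sum: 36/π + -243/π + 972/π^3 − 54/π = -261/π + 972/π^3.
So RHS = -∫_0^3 v(x) φ(x) dx = -972/π^3 + 261/π.
LHS − RHS = -174/π + 648/π^3 ≠ 0, so the identity fails.
(For a valid weak derivative the identity must hold for EVERY test function, in particular this one. The failure shows v is NOT the weak derivative of u.)
Correct weak derivative would be u'(x) = -3*x**2 - 2*x + 2.


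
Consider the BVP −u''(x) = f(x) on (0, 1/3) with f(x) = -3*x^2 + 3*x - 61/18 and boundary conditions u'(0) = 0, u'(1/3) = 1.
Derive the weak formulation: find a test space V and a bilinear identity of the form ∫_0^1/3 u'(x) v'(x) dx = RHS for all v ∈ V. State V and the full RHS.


V = H^1(0, 1/3) (v unrestricted at boundary; u is determined up to an additive constant); weak form: ∫_0^1/3 u'v' dx = ∫_0^1/3 (-3*x^2 + 3*x - 61/18) v dx + v(1/3) for all v ∈ V.

Multiply both sides by a test function v and integrate from 0 to 1/3:
  ∫_0^1/3 −u''(x) v(x) dx = ∫_0^1/3 f(x) v(x) dx.
Integrate the LHS by parts once:
  ∫_0^1/3 −u'' v dx = −[u'(x) v(x)]_0^1/3 + ∫_0^1/3 u'(x) v'(x) dx.
Thus ∫_0^1/3 u'(x) v'(x) dx = ∫_0^1/3 f(x) v(x) dx + [u'(x) v(x)]_0^1/3.
Choose V so that boundary terms are either known or forced to vanish.
u has inhomogeneous Neumann u'(0) = 0, u'(1/3) = 1. [u' v]_0^1/3 = (1)·v(1/3) − (0)·v(0) = v(1/3). Take V = H^1(0, 1/3); boundary term becomes part of RHS.
Weak formulation: find u (satisfying any essential BC) such that ∫_0^1/3 u'(x) v'(x) dx = ∫_0^1/3 f v dx + v(1/3) for all v ∈ V (Neumann data are natural BCs: they enter the RHS as boundary terms).
Substituting f(x) = -3*x^2 + 3*x - 61/18, the right-hand side is ∫_0^1/3 (-3*x^2 + 3*x - 61/18) v dx + v(1/3).
Compatibility check (pure Neumann): taking v ≡ 1 ∈ V gives 0 = ∫_0^1/3 f dx + (1) − (0), i.e. ∫_0^1/3 f dx must equal u'(0) − u'(1/3) = -1. Indeed ∫_0^1/3 (-3*x^2 + 3*x - 61/18) dx = -1, so the data are compatible. The solution is then unique only up to an additive constant (fix it e.g. by requiring ∫_0^1/3 u dx = 0).


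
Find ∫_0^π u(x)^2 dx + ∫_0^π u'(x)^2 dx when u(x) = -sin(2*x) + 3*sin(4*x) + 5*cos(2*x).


||u||_{H^1(0,π)}^2 = 283*π/2

u'(x) = -10*sin(2*x) - 2*cos(2*x) + 12*cos(4*x).
Expand u² and (u')² and integrate term by term on (0, π), using: for integers n ≥ 1, ∫_0^π sin²(nx) dx = ∫_0^π cos²(nx) dx = π/2; for n ≠ n', ∫_0^π sin(nx)sin(n'x) dx = ∫_0^π cos(nx)cos(n'x) dx = 0; and by product-to-sum, ∫_0^π sin(nx)cos(n'x) dx = ½∫_0^π [sin((n+n')x) + sin((n−n')x)] dx, which is 0 when n+n' is even and 2n/(n²−n'²) when n+n' is odd (it need not vanish on (0, π)).
  u² squared terms: (-1)²·∫sin(2x)² dx = 1·π/2 = π/2;  (3)²·∫sin(4x)² dx = 9·π/2 = 9*π/2;  (5)²·∫cos(2x)² dx = 25·π/2 = 25*π/2.
  u² cross terms: 2·(-1)·(3)·∫sin(2x)·sin(4x) dx = -6·(0) = 0;  2·(-1)·(5)·∫sin(2x)·cos(2x) dx = -10·(0) = 0;  2·(3)·(5)·∫sin(4x)·cos(2x) dx = 30·(0) = 0.
  So ∫_0^π u² dx = π/2 + 9*π/2 + 25*π/2 + 0 + 0 + 0 = 35*π/2.
  (u')² squared terms: (-10)²·∫sin(2x)² dx = 100·π/2 = 50*π;  (-2)²·∫cos(2x)² dx = 4·π/2 = 2*π;  (12)²·∫cos(4x)² dx = 144·π/2 = 72*π.
  (u')² cross terms: 2·(-10)·(-2)·∫sin(2x)·cos(2x) dx = 40·(0) = 0;  2·(-10)·(12)·∫sin(2x)·cos(4x) dx = -240·(0) = 0;  2·(-2)·(12)·∫cos(2x)·cos(4x) dx = -48·(0) = 0.
  So ∫_0^π (u')² dx = 50*π + 2*π + 72*π + 0 + 0 + 0 = 124*π.
||u||_{H^1}^2 = (35*π/2) + (124*π) = 283*π/2.


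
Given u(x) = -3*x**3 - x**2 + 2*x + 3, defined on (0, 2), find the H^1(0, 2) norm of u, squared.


||u||_{H^1}^2 = 14194/21

The H^1 norm (squared) on an interval (0, L) is
  ||u||_{H^1}^2 = ∫_0^L u(x)^2 dx + ∫_0^L u'(x)^2 dx.
Compute u'(x) = -9*x**2 - 2*x + 2.
Then u(x)^2 = 9*x**6 + 6*x**5 - 11*x**4 - 22*x**3 - 2*x**2 + 12*x + 9 and u'(x)^2 = 81*x**4 + 36*x**3 - 32*x**2 - 8*x + 4.
Integrate each monomial from 0 to 2 using ∫_0^2 c·x^n dx = c·2^(n+1)/(n+1):
  ∫_0^2 u(x)^2 dx = ∫_0^2 (9*x^6 + 6*x^5 - 11*x^4 - 22*x^3 - 2*x^2 + 12*x + 9) dx. Term by term:
    ∫_0^2 9*x^6 dx = 1152/7;  ∫_0^2 6*x^5 dx = 64;  ∫_0^2 -11*x^4 dx = -352/5;
    ∫_0^2 -22*x^3 dx = -88;  ∫_0^2 -2*x^2 dx = -16/3;  ∫_0^2 12*x dx = 24;
    ∫_0^2 9 dx = 18.
  Sum: 1152/7 + 64 − 352/5 − 88 − 16/3 + 24 + 18 = 11218/105.
  ∫_0^2 u'(x)^2 dx = ∫_0^2 (81*x^4 + 36*x^3 - 32*x^2 - 8*x + 4) dx. Term by term:
    ∫_0^2 81*x^4 dx = 2592/5;  ∫_0^2 36*x^3 dx = 144;  ∫_0^2 -32*x^2 dx = -256/3;
    ∫_0^2 -8*x dx = -16;  ∫_0^2 4 dx = 8.
  Sum: 2592/5 + 144 − 256/3 − 16 + 8 = 8536/15.
Adding: ||u||_{H^1}^2 = 11218/105 + 8536/15 = 14194/21.


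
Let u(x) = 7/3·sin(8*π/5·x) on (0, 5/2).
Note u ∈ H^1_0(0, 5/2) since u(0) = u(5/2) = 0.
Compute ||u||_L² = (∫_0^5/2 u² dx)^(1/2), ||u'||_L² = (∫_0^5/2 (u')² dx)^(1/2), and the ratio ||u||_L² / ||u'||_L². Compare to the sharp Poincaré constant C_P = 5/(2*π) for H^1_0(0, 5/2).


||u||_L² / ||u'||_L² = 5/(8*π) < C_P = 5/(2*π).

u(x) = 7/3·sin(8*π/5·x), so u'(x) = 56*π*cos(8*π*x/5)/15.
Writing u(x) = A·sin(kπx/L) with A = 7/3 and k = 4, use ∫_0^L sin²(kπx/L) dx = L/2 and ∫_0^L cos²(kπx/L) dx = L/2.
u² = 49/9·sin²(8*π/5·x) and (u')² = 3136*π^2/225·cos²(8*π/5·x), and each of sin², cos² integrates to L/2 = 5/4 over (0, 5/2).
∫_0^5/2 u² dx = 245/36, so ||u||_L² = 7*sqrt(5)/6.
∫_0^5/2 (u')² dx = 784*π^2/45, so ||u'||_L² = 28*sqrt(5)*π/15.
Ratio ||u||_L² / ||u'||_L² = 5/(8*π).
Sharp Poincaré constant on H^1_0(0, 5/2) is C_P = L/π = 5/(2*π), achieved by sin(2*π/5·x).
This is the k = 4 harmonic; the ratio L/(kπ) is strictly less than C_P = L/π, consistent with the sharp inequality ||u||_L² ≤ C_P ||u'||_L².


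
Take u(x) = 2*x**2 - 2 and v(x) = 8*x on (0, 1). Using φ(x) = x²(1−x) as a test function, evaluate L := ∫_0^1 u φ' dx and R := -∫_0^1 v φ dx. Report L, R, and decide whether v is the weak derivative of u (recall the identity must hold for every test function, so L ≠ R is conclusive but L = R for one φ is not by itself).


LHS = -1/5, RHS = -2/5. No, v is not the weak derivative of u.

u(x) = 2*x**2 - 2, classical derivative u'(x) = 4*x.
φ(x) = x²(1−x), so φ'(x) = x*(2 - 3*x).
Note φ(0) = φ(1) = 0, so the boundary term u·φ vanishes.
LHS = ∫_0^1 u(x) φ'(x) dx = ∫_0^1 (-6*x^4 + 4*x^3 + 6*x^2 - 4*x) dx. Term by term:
  ∫_0^1 -6*x^4 dx = -6/5;  ∫_0^1 4*x^3 dx = 1;  ∫_0^1 6*x^2 dx = 2;
  ∫_0^1 -4*x dx = -2.
Sum: -6/5 + 1 + 2 − 2 = -1/5.
So LHS = -1/5.
∫_0^1 v(x) φ(x) dx = ∫_0^1 (-8*x^4 + 8*x^3) dx. Term by term:
  ∫_0^1 -8*x^4 dx = -8/5;  ∫_0^1 8*x^3 dx = 2.
Sum: -8/5 + 2 = 2/5.
So RHS = -∫_0^1 v(x) φ(x) dx = -2/5.
LHS − RHS = 1/5 ≠ 0, so the identity fails.
(For a valid weak derivative the identity must hold for EVERY test function, in particular this one. The failure shows v is NOT the weak derivative of u.)
Correct weak derivative would be u'(x) = 4*x.


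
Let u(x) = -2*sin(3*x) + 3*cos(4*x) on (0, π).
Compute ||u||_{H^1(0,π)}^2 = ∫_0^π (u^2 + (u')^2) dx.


||u||_{H^1(0,π)}^2 = 1224/7 + 193*π/2

u'(x) = -12*sin(4*x) - 6*cos(3*x).
Expand u² and (u')² and integrate term by term on (0, π), using: for integers n ≥ 1, ∫_0^π sin²(nx) dx = ∫_0^π cos²(nx) dx = π/2; for n ≠ n', ∫_0^π sin(nx)sin(n'x) dx = ∫_0^π cos(nx)cos(n'x) dx = 0; and by product-to-sum, ∫_0^π sin(nx)cos(n'x) dx = ½∫_0^π [sin((n+n')x) + sin((n−n')x)] dx, which is 0 when n+n' is even and 2n/(n²−n'²) when n+n' is odd (it need not vanish on (0, π)).
  u² squared terms: (-2)²·∫sin(3x)² dx = 4·π/2 = 2*π;  (3)²·∫cos(4x)² dx = 9·π/2 = 9*π/2.
  u² cross terms: 2·(-2)·(3)·∫sin(3x)·cos(4x) dx = -12·(-6/7) = 72/7.
  So ∫_0^π u² dx = 2*π + 9*π/2 + 72/7 = 72/7 + 13*π/2.
  (u')² squared terms: (-12)²·∫sin(4x)² dx = 144·π/2 = 72*π;  (-6)²·∫cos(3x)² dx = 36·π/2 = 18*π.
  (u')² cross terms: 2·(-12)·(-6)·∫sin(4x)·cos(3x) dx = 144·(8/7) = 1152/7.
  So ∫_0^π (u')² dx = 72*π + 18*π + 1152/7 = 1152/7 + 90*π.
||u||_{H^1}^2 = (72/7 + 13*π/2) + (1152/7 + 90*π) = 1224/7 + 193*π/2.


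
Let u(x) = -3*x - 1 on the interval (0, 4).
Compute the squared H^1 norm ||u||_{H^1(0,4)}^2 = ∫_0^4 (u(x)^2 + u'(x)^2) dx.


||u||_{H^1}^2 = 280

The H^1 norm (squared) on an interval (0, L) is
  ||u||_{H^1}^2 = ∫_0^L u(x)^2 dx + ∫_0^L u'(x)^2 dx.
Compute u'(x) = -3.
Then u(x)^2 = 9*x**2 + 6*x + 1 and u'(x)^2 = 9.
Integrate each monomial from 0 to 4 using ∫_0^4 c·x^n dx = c·4^(n+1)/(n+1):
  ∫_0^4 u(x)^2 dx = ∫_0^4 (9*x^2 + 6*x + 1) dx. Term by term:
    ∫_0^4 9*x^2 dx = 192;  ∫_0^4 6*x dx = 48;  ∫_0^4 1 dx = 4.
  Sum: 192 + 48 + 4 = 244.
  ∫_0^4 u'(x)^2 dx = ∫_0^4 (9) dx. Term by term:
    ∫_0^4 9 dx = 36.
Adding: ||u||_{H^1}^2 = 244 + 36 = 280.


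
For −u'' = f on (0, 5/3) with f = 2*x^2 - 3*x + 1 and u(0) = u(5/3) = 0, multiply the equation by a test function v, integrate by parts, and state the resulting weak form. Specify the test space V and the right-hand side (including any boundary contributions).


V = H^1_0(0, 5/3) (so v(0) = v(5/3) = 0); weak form: ∫_0^5/3 u'v' dx = ∫_0^5/3 (2*x^2 - 3*x + 1) v dx for all v ∈ V.

Multiply both sides by a test function v and integrate from 0 to 5/3:
  ∫_0^5/3 −u''(x) v(x) dx = ∫_0^5/3 f(x) v(x) dx.
Integrate the LHS by parts once:
  ∫_0^5/3 −u'' v dx = −[u'(x) v(x)]_0^5/3 + ∫_0^5/3 u'(x) v'(x) dx.
Thus ∫_0^5/3 u'(x) v'(x) dx = ∫_0^5/3 f(x) v(x) dx + [u'(x) v(x)]_0^5/3.
Choose V so that boundary terms are either known or forced to vanish.
u is Dirichlet: u(0) = u(5/3) = 0. Let V = H^1_0(0, 5/3); then v(0) = v(5/3) = 0, and [u' v]_0^5/3 = 0.
Weak formulation: find u (satisfying any essential BC) such that ∫_0^5/3 u'(x) v'(x) dx = ∫_0^5/3 f v dx for all v ∈ V.
Substituting f(x) = 2*x^2 - 3*x + 1, the right-hand side is ∫_0^5/3 (2*x^2 - 3*x + 1) v dx.


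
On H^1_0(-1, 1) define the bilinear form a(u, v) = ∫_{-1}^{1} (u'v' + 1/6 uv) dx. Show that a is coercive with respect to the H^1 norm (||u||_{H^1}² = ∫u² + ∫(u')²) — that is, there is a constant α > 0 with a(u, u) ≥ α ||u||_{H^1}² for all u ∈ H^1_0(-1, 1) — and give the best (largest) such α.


α = (2/3 + π^2)/(4 + π^2)

Coercivity of a(·,·) on H^1_0(-1, 1) means a(u, u) ≥ α ||u||_{H^1}² for every u ∈ H^1_0.
The interval has length L = 2, and Poincaré/coercivity depend only on L. Here a(u, u) = ∫(u')² + (1/6)·∫u².
Here 0 < c = 1/6 < 1. The condition a(u,u) ≥ α||u||_{H^1}² reads (1−α)∫(u')² ≥ (α−c)∫u². Any admissible α is ≤ 1 (rapidly oscillating u have ∫u²/∫(u')² → 0), and α = 1 would force 0 ≥ (1−c)∫u², impossible since c < 1; so 1−α > 0. By the sharp Poincaré inequality on H^1_0 of an interval of length L, ∫(u')² ≥ (π/L)²∫u² with equality for the first sine mode sin(π(x−x₀)/L) (x₀ the left endpoint), so the inequality holds for all u iff (1−α)(π/L)² ≥ α − c, i.e. α ≤ ((π/L)² + c)/((π/L)² + 1) = (1 + c(L/π)²)/(1 + (L/π)²). With (π/L)² = π^2/4 and c = 1/6, the largest admissible constant is α = ((π/L)² + c)/((π/L)² + 1).
Simplifying, α = (2/3 + π^2)/(4 + π^2).


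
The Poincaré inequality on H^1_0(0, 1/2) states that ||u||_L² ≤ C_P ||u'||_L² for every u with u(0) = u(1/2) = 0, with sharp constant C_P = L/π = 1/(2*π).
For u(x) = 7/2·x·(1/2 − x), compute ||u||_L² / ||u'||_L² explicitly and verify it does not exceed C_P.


||u||_L² / ||u'||_L² = sqrt(10)/20 < C_P = 1/(2*π).

u(x) = 7/2·x·(1/2 − x), so u'(x) = 7/4 - 7*x.
u(x) = 7/2·x·(1/2 − x) vanishes at x = 0 and x = 1/2, so u ∈ H^1_0(0, 1/2). Differentiate via the product rule and integrate the resulting polynomials term by term.
  ∫_0^1/2 u² dx = ∫_0^1/2 (49*x^4/4 - 49*x^3/4 + 49*x^2/16) dx. Term by term:
    ∫_0^1/2 49*x^4/4 dx = 49/640;  ∫_0^1/2 -49*x^3/4 dx = -49/256;  ∫_0^1/2 49*x^2/16 dx = 49/384.
  Sum: 49/640 − 49/256 + 49/384 = 49/3840.
  ∫_0^1/2 (u')² dx = ∫_0^1/2 (49*x^2 - 49*x/2 + 49/16) dx. Term by term:
    ∫_0^1/2 49*x^2 dx = 49/24;  ∫_0^1/2 -49*x/2 dx = -49/16;  ∫_0^1/2 49/16 dx = 49/32.
  Sum: 49/24 − 49/16 + 49/32 = 49/96.
∫_0^1/2 u² dx = 49/3840, so ||u||_L² = 7*sqrt(15)/240.
∫_0^1/2 (u')² dx = 49/96, so ||u'||_L² = 7*sqrt(6)/24.
Ratio ||u||_L² / ||u'||_L² = sqrt(10)/20.
Sharp Poincaré constant on H^1_0(0, 1/2) is C_P = L/π = 1/(2*π), achieved by sin(2*π·x).
A polynomial bump cannot attain the sharp Poincaré constant (only the first sine eigenfunction does), so the ratio is strictly less than C_P, consistent with ||u||_L² ≤ C_P ||u'||_L².


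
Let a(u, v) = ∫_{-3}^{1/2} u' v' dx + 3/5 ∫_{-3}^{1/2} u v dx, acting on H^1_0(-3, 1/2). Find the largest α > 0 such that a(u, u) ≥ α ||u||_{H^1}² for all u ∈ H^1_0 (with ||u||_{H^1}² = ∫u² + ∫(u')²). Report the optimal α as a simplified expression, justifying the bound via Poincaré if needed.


α = (147 + 20*π^2)/(5*(4*π^2 + 49))

Coercivity of a(·,·) on H^1_0(-3, 1/2) means a(u, u) ≥ α ||u||_{H^1}² for every u ∈ H^1_0.
The interval has length L = 7/2, and Poincaré/coercivity depend only on L. Here a(u, u) = ∫(u')² + (3/5)·∫u².
Here 0 < c = 3/5 < 1. The condition a(u,u) ≥ α||u||_{H^1}² reads (1−α)∫(u')² ≥ (α−c)∫u². Any admissible α is ≤ 1 (rapidly oscillating u have ∫u²/∫(u')² → 0), and α = 1 would force 0 ≥ (1−c)∫u², impossible since c < 1; so 1−α > 0. By the sharp Poincaré inequality on H^1_0 of an interval of length L, ∫(u')² ≥ (π/L)²∫u² with equality for the first sine mode sin(π(x−x₀)/L) (x₀ the left endpoint), so the inequality holds for all u iff (1−α)(π/L)² ≥ α − c, i.e. α ≤ ((π/L)² + c)/((π/L)² + 1) = (1 + c(L/π)²)/(1 + (L/π)²). With (π/L)² = 4*π^2/49 and c = 3/5, the largest admissible constant is α = ((π/L)² + c)/((π/L)² + 1).
Simplifying, α = (147 + 20*π^2)/(5*(4*π^2 + 49)).


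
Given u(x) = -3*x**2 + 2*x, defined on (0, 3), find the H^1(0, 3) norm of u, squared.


||u||_{H^1}^2 = 2292/5

The H^1 norm (squared) on an interval (0, L) is
  ||u||_{H^1}^2 = ∫_0^L u(x)^2 dx + ∫_0^L u'(x)^2 dx.
Compute u'(x) = 2 - 6*x.
Then u(x)^2 = 9*x**4 - 12*x**3 + 4*x**2 and u'(x)^2 = 36*x**2 - 24*x + 4.
Integrate each monomial from 0 to 3 using ∫_0^3 c·x^n dx = c·3^(n+1)/(n+1):
  ∫_0^3 u(x)^2 dx = ∫_0^3 (9*x^4 - 12*x^3 + 4*x^2) dx. Term by term:
    ∫_0^3 9*x^4 dx = 2187/5;  ∫_0^3 -12*x^3 dx = -243;  ∫_0^3 4*x^2 dx = 36.
  Sum: 2187/5 − 243 + 36 = 1152/5.
  ∫_0^3 u'(x)^2 dx = ∫_0^3 (36*x^2 - 24*x + 4) dx. Term by term:
    ∫_0^3 36*x^2 dx = 324;  ∫_0^3 -24*x dx = -108;  ∫_0^3 4 dx = 12.
  Sum: 324 − 108 + 12 = 228.
Adding: ||u||_{H^1}^2 = 1152/5 + 228 = 2292/5.
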